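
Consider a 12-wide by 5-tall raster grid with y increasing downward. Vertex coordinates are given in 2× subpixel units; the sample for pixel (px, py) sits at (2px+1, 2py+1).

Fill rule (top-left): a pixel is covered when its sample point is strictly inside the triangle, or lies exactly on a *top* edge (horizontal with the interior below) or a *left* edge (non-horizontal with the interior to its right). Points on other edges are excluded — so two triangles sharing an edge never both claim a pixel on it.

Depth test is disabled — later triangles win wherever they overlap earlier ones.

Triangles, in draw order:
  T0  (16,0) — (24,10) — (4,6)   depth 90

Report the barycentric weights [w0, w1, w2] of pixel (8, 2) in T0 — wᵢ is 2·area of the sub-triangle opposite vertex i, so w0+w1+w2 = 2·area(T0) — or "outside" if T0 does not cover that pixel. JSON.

T0:
  2·area = 168
  edge (16, 0)→(24, 10): d=(8,10) right/bottom  bias=-1
  edge (24, 10)→(4, 6): d=(-20,-4) top-left  bias=+0
  edge (4, 6)→(16, 0): d=(12,-6) top-left  bias=+0
    (7,0)@(15, 1): e=[18,144,6] → #
    (8,0)@(17, 1): e=[-2,152,18] → ·
    (5,1)@(11, 3): e=[74,88,6] → #
    (6,1)@(13, 3): e=[54,96,18] → #
    (8,1)@(17, 3): e=[14,112,42] → #
    (9,1)@(19, 3): e=[-6,120,54] → ·
    (3,2)@(7, 5): e=[130,32,6] → #
    (4,2)@(9, 5): e=[110,40,18] → #
    (9,2)@(19, 5): e=[10,80,78] → #
    (10,2)@(21, 5): e=[-10,88,90] → ·
    (3,3)@(7, 7): e=[146,-8,30] → ·
    (4,3)@(9, 7): e=[126,0,42] → #  [on edge]
    (9,4)@(19, 9): e=[42,0,126] → #  [on edge]
  covered (22 px):
    · · · · · · · # · · · ·
    · · · · · # # # # · · ·
    · · · # # # # # # # · ·
    · · · · # # # # # # # ·
    · · · · · · · · · # # #

Result: [72,66,30]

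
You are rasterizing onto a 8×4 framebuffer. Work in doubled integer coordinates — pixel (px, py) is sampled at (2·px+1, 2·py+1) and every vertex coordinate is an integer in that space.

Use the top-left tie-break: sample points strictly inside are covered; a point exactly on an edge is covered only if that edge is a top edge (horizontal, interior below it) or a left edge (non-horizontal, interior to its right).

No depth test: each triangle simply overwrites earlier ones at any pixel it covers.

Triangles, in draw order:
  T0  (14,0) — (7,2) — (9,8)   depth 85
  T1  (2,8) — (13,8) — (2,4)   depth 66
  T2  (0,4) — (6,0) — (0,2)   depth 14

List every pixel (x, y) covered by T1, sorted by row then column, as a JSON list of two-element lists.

T0:
  2·area = 46  (B↔C swapped to make it positive)
  edge (14, 0)→(9, 8): d=(-5,8) right/bottom  bias=-1
  edge (9, 8)→(7, 2): d=(-2,-6) top-left  bias=+0
  edge (7, 2)→(14, 0): d=(7,-2) top-left  bias=+0
    (5,0)@(11, 1): e=[19,26,1] → █
    (6,0)@(13, 1): e=[3,38,5] → █
    (7,0)@(15, 1): e=[-13,50,9] → ·
    (4,1)@(9, 3): e=[25,10,11] → █
    (6,1)@(13, 3): e=[-7,34,19] → ·
    (4,2)@(9, 5): e=[15,6,25] → █
    (5,2)@(11, 5): e=[-1,18,29] → ·
    (4,3)@(9, 7): e=[5,2,39] → █
    (5,3)@(11, 7): e=[-11,14,43] → ·
  covered (6 px):
    · · · · · █ █ ·
    · · · · █ █ · ·
    · · · · █ · · ·
    · · · · █ · · ·
T1:
  2·area = 44  (B↔C swapped to make it positive)
  edge (2, 8)→(2, 4): d=(0,-4) top-left  bias=+0
  edge (2, 4)→(13, 8): d=(11,4) right/bottom  bias=-1
  edge (13, 8)→(2, 8): d=(-11,0) right/bottom  bias=-1
    (1,2)@(3, 5): e=[4,7,33] → █
    (2,2)@(5, 5): e=[12,-1,33] → ·
    (1,3)@(3, 7): e=[4,29,11] → █
    (2,3)@(5, 7): e=[12,21,11] → █
    (3,3)@(7, 7): e=[20,13,11] → █
    (4,3)@(9, 7): e=[28,5,11] → █
    (5,3)@(11, 7): e=[36,-3,11] → ·
  covered (5 px):
    · · · · · · · ·
    · · · · · · · ·
    · █ · · · · · ·
    · █ █ █ █ · · ·
T2:
  2·area = 12  (B↔C swapped to make it positive)
  edge (0, 4)→(0, 2): d=(0,-2) top-left  bias=+0
  edge (0, 2)→(6, 0): d=(6,-2) top-left  bias=+0
  edge (6, 0)→(0, 4): d=(-6,4) right/bottom  bias=-1
    (1,0)@(3, 1): e=[6,0,6] → █  [on edge]
    (2,0)@(5, 1): e=[10,4,-2] → ·
    (0,1)@(1, 3): e=[2,8,2] → █
    (1,1)@(3, 3): e=[6,12,-6] → ·
    (0,2)@(1, 5): e=[2,20,-10] → ·
  covered (2 px):
    · █ · · · · · ·
    █ · · · · · · ·
    · · · · · · · ·
    · · · · · · · ·

Result: [[1,2],[1,3],[2,3],[3,3],[4,3]]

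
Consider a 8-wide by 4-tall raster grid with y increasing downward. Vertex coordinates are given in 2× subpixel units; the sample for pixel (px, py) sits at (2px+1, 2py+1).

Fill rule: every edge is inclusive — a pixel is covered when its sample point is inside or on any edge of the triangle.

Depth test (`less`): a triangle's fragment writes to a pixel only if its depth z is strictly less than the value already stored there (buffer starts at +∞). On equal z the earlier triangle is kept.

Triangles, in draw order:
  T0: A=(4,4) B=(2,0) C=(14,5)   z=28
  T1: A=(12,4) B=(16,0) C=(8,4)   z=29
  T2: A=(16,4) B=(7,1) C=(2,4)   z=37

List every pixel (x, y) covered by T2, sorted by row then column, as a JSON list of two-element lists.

T0:
  2·area = 38
  edge (4, 4)→(2, 0): d=(-2,-4) inclusive
  edge (2, 0)→(14, 5): d=(12,5) inclusive
  edge (14, 5)→(4, 4): d=(-10,-1) inclusive
    (1,0)@(3, 1): e=[2,7,29] → X
    (2,0)@(5, 1): e=[10,-3,31] → .
    (1,1)@(3, 3): e=[-2,31,9] → .
    (2,1)@(5, 3): e=[6,21,11] → X
    (3,1)@(7, 3): e=[14,11,13] → X
    (4,1)@(9, 3): e=[22,1,15] → X
    (5,1)@(11, 3): e=[30,-9,17] → .
    (2,2)@(5, 5): e=[2,45,-9] → .
    (3,2)@(7, 5): e=[10,35,-7] → .
    (4,2)@(9, 5): e=[18,25,-5] → .
  covered (4 px):
    . X . . . . . .
    . . X X X . . .
    . . . . . . . .
    . . . . . . . .
T1:
  2·area = 16  (B↔C swapped to make it positive)
  edge (12, 4)→(8, 4): d=(-4,0) inclusive
  edge (8, 4)→(16, 0): d=(8,-4) inclusive
  edge (16, 0)→(12, 4): d=(-4,4) inclusive
    (7,0)@(15, 1): e=[12,4,0] → X  [on edge]
    (5,1)@(11, 3): e=[4,4,8] → X
    (6,1)@(13, 3): e=[4,12,0] → X  [on edge]
    (7,1)@(15, 3): e=[4,20,-8] → .
    (5,2)@(11, 5): e=[-4,20,0] → .  [on edge]
    (6,2)@(13, 5): e=[-4,28,-8] → .
    (4,3)@(9, 7): e=[-12,28,0] → .  [on edge]
  covered (3 px):
    . . . . . . . X
    . . . . . X X .
    . . . . . . . .
    . . . . . . . .
T2:
  2·area = 42  (B↔C swapped to make it positive)
  edge (16, 4)→(2, 4): d=(-14,0) inclusive
  edge (2, 4)→(7, 1): d=(5,-3) inclusive
  edge (7, 1)→(16, 4): d=(9,3) inclusive
    (3,0)@(7, 1): e=[42,0,0] → X  [on edge]
    (4,0)@(9, 1): e=[42,6,-6] → .
    (2,1)@(5, 3): e=[14,4,24] → X
    (4,1)@(9, 3): e=[14,16,12] → X
    (5,1)@(11, 3): e=[14,22,6] → X
    (6,1)@(13, 3): e=[14,28,0] → X  [on edge]
    (7,1)@(15, 3): e=[14,34,-6] → .
    (2,2)@(5, 5): e=[-14,14,42] → .
    (3,2)@(7, 5): e=[-14,20,36] → .
    (4,2)@(9, 5): e=[-14,26,30] → .
    (5,2)@(11, 5): e=[-14,32,24] → .
    (6,2)@(13, 5): e=[-14,38,18] → .
  covered (6 px):
    . . . X . . . .
    . . X X X X X .
    . . . . . . . .
    . . . . . . . .

Result: [[3,0],[2,1],[3,1],[4,1],[5,1],[6,1]]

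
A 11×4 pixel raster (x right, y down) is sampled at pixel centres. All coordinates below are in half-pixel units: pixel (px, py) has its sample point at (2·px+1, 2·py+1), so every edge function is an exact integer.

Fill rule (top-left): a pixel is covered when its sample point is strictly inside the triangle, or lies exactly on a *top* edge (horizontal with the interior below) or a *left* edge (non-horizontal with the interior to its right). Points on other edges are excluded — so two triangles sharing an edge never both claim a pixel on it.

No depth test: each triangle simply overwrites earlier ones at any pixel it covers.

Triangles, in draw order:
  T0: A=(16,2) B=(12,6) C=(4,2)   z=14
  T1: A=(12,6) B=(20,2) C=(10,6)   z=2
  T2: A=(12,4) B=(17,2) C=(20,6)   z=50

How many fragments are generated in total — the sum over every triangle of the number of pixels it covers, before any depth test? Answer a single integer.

T0:
  2·area = 48
  edge (16, 2)→(12, 6): d=(-4,4) right/bottom  bias=-1
  edge (12, 6)→(4, 2): d=(-8,-4) top-left  bias=+0
  edge (4, 2)→(16, 2): d=(12,0) top-left  bias=+0
    (8,0)@(17, 1): e=[0,60,-12] → .  [on edge]
    (3,1)@(7, 3): e=[32,4,12] → X
    (4,1)@(9, 3): e=[24,12,12] → X
    (5,1)@(11, 3): e=[16,20,12] → X
    (6,1)@(13, 3): e=[8,28,12] → X
    (7,1)@(15, 3): e=[0,36,12] → .  [on edge]
    (3,2)@(7, 5): e=[24,-12,36] → .
    (4,2)@(9, 5): e=[16,-4,36] → .
    (5,2)@(11, 5): e=[8,4,36] → X
    (6,2)@(13, 5): e=[0,12,36] → .  [on edge]
    (5,3)@(11, 7): e=[0,-12,60] → .  [on edge]
  covered (5 px):
    . . . . . . . . . . .
    . . . X X X X . . . .
    . . . . . X . . . . .
    . . . . . . . . . . .
T1:
  2·area = 8  (B↔C swapped to make it positive)
  edge (12, 6)→(10, 6): d=(-2,0) right/bottom  bias=-1
  edge (10, 6)→(20, 2): d=(10,-4) top-left  bias=+0
  edge (20, 2)→(12, 6): d=(-8,4) right/bottom  bias=-1
    (6,2)@(13, 5): e=[2,2,4] → X
    (7,2)@(15, 5): e=[2,10,-4] → .
    (6,3)@(13, 7): e=[-2,22,-12] → .
  covered (1 px):
    . . . . . . . . . . .
    . . . . . . . . . . .
    . . . . . . X . . . .
    . . . . . . . . . . .
T2:
  2·area = 26
  edge (12, 4)→(17, 2): d=(5,-2) top-left  bias=+0
  edge (17, 2)→(20, 6): d=(3,4) right/bottom  bias=-1
  edge (20, 6)→(12, 4): d=(-8,-2) top-left  bias=+0
    (7,1)@(15, 3): e=[1,11,14] → X
    (8,1)@(17, 3): e=[5,3,18] → X
    (9,1)@(19, 3): e=[9,-5,22] → .
    (7,2)@(15, 5): e=[11,17,-2] → .
    (8,2)@(17, 5): e=[15,9,2] → X
    (9,2)@(19, 5): e=[19,1,6] → X
    (10,2)@(21, 5): e=[23,-7,10] → .
    (8,3)@(17, 7): e=[25,15,-14] → .
    (9,3)@(19, 7): e=[29,7,-10] → .
  covered (4 px):
    . . . . . . . . . . .
    . . . . . . . X X . .
    . . . . . . . . X X .
    . . . . . . . . . . .

Final: 10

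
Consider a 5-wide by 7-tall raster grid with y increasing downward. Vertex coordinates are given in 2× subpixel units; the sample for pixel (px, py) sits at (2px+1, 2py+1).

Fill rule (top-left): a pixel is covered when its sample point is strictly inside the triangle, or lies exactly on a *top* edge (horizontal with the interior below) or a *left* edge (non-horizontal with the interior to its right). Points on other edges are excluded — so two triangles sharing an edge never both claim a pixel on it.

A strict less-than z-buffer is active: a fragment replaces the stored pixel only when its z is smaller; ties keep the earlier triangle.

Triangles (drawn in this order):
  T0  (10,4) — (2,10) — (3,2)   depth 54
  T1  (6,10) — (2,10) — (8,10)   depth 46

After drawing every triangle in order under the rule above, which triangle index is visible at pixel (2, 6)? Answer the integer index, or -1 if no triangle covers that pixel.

T0:
  2·area = 58
  edge (10, 4)→(2, 10): d=(-8,6) right/bottom  bias=-1
  edge (2, 10)→(3, 2): d=(1,-8) top-left  bias=+0
  edge (3, 2)→(10, 4): d=(7,2) right/bottom  bias=-1
    (1,1)@(3, 3): e=[50,1,7] → #
    (2,1)@(5, 3): e=[38,17,3] → #
    (3,1)@(7, 3): e=[26,33,-1] → ·
    (1,2)@(3, 5): e=[34,3,21] → #
    (3,2)@(7, 5): e=[10,35,13] → #
    (4,2)@(9, 5): e=[-2,51,9] → ·
    (1,3)@(3, 7): e=[18,5,35] → #
    (3,3)@(7, 7): e=[-6,37,27] → ·
    (1,4)@(3, 9): e=[2,7,49] → #
    (2,4)@(5, 9): e=[-10,23,45] → ·
    (1,5)@(3, 11): e=[-14,9,63] → ·
  covered (8 px):
    · · · · ·
    · # # · ·
    · # # # ·
    · # # · ·
    · # · · ·
    · · · · ·
    · · · · ·
T1:
  degenerate (2·area = 0) — covers nothing

Z-buffer (winner per pixel, '.' = empty):
  . . . . .
  . 0 0 . .
  . 0 0 0 .
  . 0 0 . .
  . 0 . . .
  . . . . .
  . . . . .

Final: -1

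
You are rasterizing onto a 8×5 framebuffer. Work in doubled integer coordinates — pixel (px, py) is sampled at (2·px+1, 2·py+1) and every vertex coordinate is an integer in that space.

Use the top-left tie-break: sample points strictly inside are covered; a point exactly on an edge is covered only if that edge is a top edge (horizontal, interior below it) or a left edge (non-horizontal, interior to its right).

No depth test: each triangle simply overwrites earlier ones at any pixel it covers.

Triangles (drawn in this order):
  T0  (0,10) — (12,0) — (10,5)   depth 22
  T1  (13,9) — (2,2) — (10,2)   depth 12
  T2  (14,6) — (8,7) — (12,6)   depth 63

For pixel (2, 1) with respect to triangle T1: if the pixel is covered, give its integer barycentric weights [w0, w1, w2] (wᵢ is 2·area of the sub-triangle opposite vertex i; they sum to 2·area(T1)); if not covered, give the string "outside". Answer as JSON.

T0:
  2·area = 40
  edge (0, 10)→(12, 0): d=(12,-10) top-left  bias=+0
  edge (12, 0)→(10, 5): d=(-2,5) right/bottom  bias=-1
  edge (10, 5)→(0, 10): d=(-10,5) right/bottom  bias=-1
    (5,0)@(11, 1): e=[2,3,35] → █
    (6,0)@(13, 1): e=[22,-7,25] → ·
    (4,1)@(9, 3): e=[6,9,25] → █
    (5,1)@(11, 3): e=[26,-1,15] → ·
    (3,2)@(7, 5): e=[10,15,15] → █
    (5,2)@(11, 5): e=[50,-5,-5] → ·
    (2,3)@(5, 7): e=[14,21,5] → █
    (3,3)@(7, 7): e=[34,11,-5] → ·
    (4,3)@(9, 7): e=[54,1,-15] → ·
    (2,4)@(5, 9): e=[38,17,-15] → ·
  covered (5 px):
    · · · · · █ · ·
    · · · · █ · · ·
    · · · █ █ · · ·
    · · █ · · · · ·
    · · · · · · · ·
T1:
  2·area = 56
  edge (13, 9)→(2, 2): d=(-11,-7) top-left  bias=+0
  edge (2, 2)→(10, 2): d=(8,0) top-left  bias=+0
  edge (10, 2)→(13, 9): d=(3,7) right/bottom  bias=-1
    (2,1)@(5, 3): e=[10,8,38] → █
    (3,1)@(7, 3): e=[24,8,24] → █
    (4,1)@(9, 3): e=[38,8,10] → █
    (5,1)@(11, 3): e=[52,8,-4] → ·
    (2,2)@(5, 5): e=[-12,24,44] → ·
    (3,2)@(7, 5): e=[2,24,30] → █
    (5,2)@(11, 5): e=[30,24,2] → █
    (6,2)@(13, 5): e=[44,24,-12] → ·
    (3,3)@(7, 7): e=[-20,40,36] → ·
    (4,3)@(9, 7): e=[-6,40,22] → ·
    (5,3)@(11, 7): e=[8,40,8] → █
    (6,3)@(13, 7): e=[22,40,-6] → ·
    (6,4)@(13, 9): e=[0,56,0] → ·  [on edge]
  covered (7 px):
    · · · · · · · ·
    · · █ █ █ · · ·
    · · · █ █ █ · ·
    · · · · · █ · ·
    · · · · · · · ·
T2:
  2·area = 2
  edge (14, 6)→(8, 7): d=(-6,1) right/bottom  bias=-1
  edge (8, 7)→(12, 6): d=(4,-1) top-left  bias=+0
  edge (12, 6)→(14, 6): d=(2,0) top-left  bias=+0
  covered (0 px):
    · · · · · · · ·
    · · · · · · · ·
    · · · · · · · ·
    · · · · · · · ·
    · · · · · · · ·

Final: [8,38,10]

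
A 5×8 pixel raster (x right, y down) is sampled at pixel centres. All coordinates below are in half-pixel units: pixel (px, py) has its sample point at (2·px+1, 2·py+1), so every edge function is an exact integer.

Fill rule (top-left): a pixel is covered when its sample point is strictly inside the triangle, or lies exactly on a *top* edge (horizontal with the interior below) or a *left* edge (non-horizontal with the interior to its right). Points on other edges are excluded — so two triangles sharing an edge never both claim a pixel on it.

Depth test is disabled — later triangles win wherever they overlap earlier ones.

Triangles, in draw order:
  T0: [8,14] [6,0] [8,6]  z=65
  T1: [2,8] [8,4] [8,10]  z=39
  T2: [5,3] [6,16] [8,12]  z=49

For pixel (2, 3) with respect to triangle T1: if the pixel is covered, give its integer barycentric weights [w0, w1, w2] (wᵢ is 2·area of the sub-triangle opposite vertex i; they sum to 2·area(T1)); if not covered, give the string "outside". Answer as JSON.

T0:
  2·area = 16
  edge (8, 14)→(6, 0): d=(-2,-14) top-left  bias=+0
  edge (6, 0)→(8, 6): d=(2,6) right/bottom  bias=-1
  edge (8, 6)→(8, 14): d=(0,8) right/bottom  bias=-1
    (3,1)@(7, 3): e=[8,0,8] → ·  [on edge]
    (3,2)@(7, 5): e=[4,4,8] → █
    (4,2)@(9, 5): e=[32,-8,-8] → ·
    (3,3)@(7, 7): e=[0,8,8] → █  [on edge]
    (4,3)@(9, 7): e=[28,-4,-8] → ·
    (3,4)@(7, 9): e=[-4,12,8] → ·
    (4,4)@(9, 9): e=[24,0,-8] → ·  [on edge]
  covered (2 px):
    · · · · ·
    · · · · ·
    · · · █ ·
    · · · █ ·
    · · · · ·
    · · · · ·
    · · · · ·
    · · · · ·
T1:
  2·area = 36
  edge (2, 8)→(8, 4): d=(6,-4) top-left  bias=+0
  edge (8, 4)→(8, 10): d=(0,6) right/bottom  bias=-1
  edge (8, 10)→(2, 8): d=(-6,-2) top-left  bias=+0
    (3,2)@(7, 5): e=[2,6,28] → █
    (4,2)@(9, 5): e=[10,-6,32] → ·
    (2,3)@(5, 7): e=[6,18,12] → █
    (4,3)@(9, 7): e=[22,-6,20] → ·
    (2,4)@(5, 9): e=[18,18,0] → █  [on edge]
    (4,4)@(9, 9): e=[34,-6,8] → ·
    (2,5)@(5, 11): e=[30,18,-12] → ·
    (3,5)@(7, 11): e=[38,6,-8] → ·
  covered (5 px):
    · · · · ·
    · · · · ·
    · · · █ ·
    · · █ █ ·
    · · █ █ ·
    · · · · ·
    · · · · ·
    · · · · ·
T2:
  2·area = 30  (B↔C swapped to make it positive)
  edge (5, 3)→(8, 12): d=(3,9) right/bottom  bias=-1
  edge (8, 12)→(6, 16): d=(-2,4) right/bottom  bias=-1
  edge (6, 16)→(5, 3): d=(-1,-13) top-left  bias=+0
    (2,1)@(5, 3): e=[0,30,0] → ·  [on edge]
    (3,4)@(7, 9): e=[0,10,20] → ·  [on edge]
    (3,5)@(7, 11): e=[6,6,18] → █
    (4,5)@(9, 11): e=[-12,-2,44] → ·
    (3,6)@(7, 13): e=[12,2,16] → █
    (4,6)@(9, 13): e=[-6,-6,42] → ·
    (3,7)@(7, 15): e=[18,-2,14] → ·
    (4,7)@(9, 15): e=[0,-10,40] → ·  [on edge]
  covered (2 px):
    · · · · ·
    · · · · ·
    · · · · ·
    · · · · ·
    · · · · ·
    · · · █ ·
    · · · █ ·
    · · · · ·

Final: [18,12,6]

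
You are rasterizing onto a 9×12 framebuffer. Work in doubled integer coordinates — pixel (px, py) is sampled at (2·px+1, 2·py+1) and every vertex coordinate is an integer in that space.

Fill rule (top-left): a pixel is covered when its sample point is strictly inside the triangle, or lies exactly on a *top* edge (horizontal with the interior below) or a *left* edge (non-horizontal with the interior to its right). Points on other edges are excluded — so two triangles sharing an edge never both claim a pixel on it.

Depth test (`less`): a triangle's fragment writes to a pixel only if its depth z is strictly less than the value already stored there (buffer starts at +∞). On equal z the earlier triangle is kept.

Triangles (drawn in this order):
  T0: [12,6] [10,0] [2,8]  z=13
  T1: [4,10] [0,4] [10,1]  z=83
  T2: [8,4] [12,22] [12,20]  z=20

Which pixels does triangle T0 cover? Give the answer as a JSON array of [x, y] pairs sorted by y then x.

T0:
  2·area = 64  (B↔C swapped to make it positive)
  edge (12, 6)→(2, 8): d=(-10,2) right/bottom  bias=-1
  edge (2, 8)→(10, 0): d=(8,-8) top-left  bias=+0
  edge (10, 0)→(12, 6): d=(2,6) right/bottom  bias=-1
    (4,0)@(9, 1): e=[56,0,8] → X  [on edge]
    (5,0)@(11, 1): e=[52,16,-4] → .
    (3,1)@(7, 3): e=[40,0,24] → X  [on edge]
    (5,1)@(11, 3): e=[32,32,0] → .  [on edge]
    (2,2)@(5, 5): e=[24,0,40] → X  [on edge]
    (5,2)@(11, 5): e=[12,48,4] → X
    (6,2)@(13, 5): e=[8,64,-8] → .
    (8,2)@(17, 5): e=[0,96,-32] → .  [on edge]
    (1,3)@(3, 7): e=[8,0,56] → X  [on edge]
    (3,3)@(7, 7): e=[0,32,32] → .  [on edge]
    (4,3)@(9, 7): e=[-4,48,20] → .
    (5,3)@(11, 7): e=[-8,64,8] → .
    (0,4)@(1, 9): e=[-8,0,72] → .  [on edge]
    (6,4)@(13, 9): e=[-32,96,0] → .  [on edge]
    (7,7)@(15, 15): e=[-96,160,0] → .  [on edge]
    (8,10)@(17, 21): e=[-160,224,0] → .  [on edge]
  covered (9 px):
    . . . . X . . . .
    . . . X X . . . .
    . . X X X X . . .
    . X X . . . . . .
    . . . . . . . . .
    . . . . . . . . .
    . . . . . . . . .
    . . . . . . . . .
    . . . . . . . . .
    . . . . . . . . .
    . . . . . . . . .
    . . . . . . . . .
T1:
  2·area = 72
  edge (4, 10)→(0, 4): d=(-4,-6) top-left  bias=+0
  edge (0, 4)→(10, 1): d=(10,-3) top-left  bias=+0
  edge (10, 1)→(4, 10): d=(-6,9) right/bottom  bias=-1
    (2,1)@(5, 3): e=[34,5,33] → X
    (3,1)@(7, 3): e=[46,11,15] → X
    (4,1)@(9, 3): e=[58,17,-3] → .
    (0,2)@(1, 5): e=[2,13,57] → X
    (1,2)@(3, 5): e=[14,19,39] → X
    (4,2)@(9, 5): e=[50,37,-15] → .
    (0,3)@(1, 7): e=[-6,33,45] → .
    (1,3)@(3, 7): e=[6,39,27] → X
    (3,3)@(7, 7): e=[30,51,-9] → .
    (1,4)@(3, 9): e=[-2,59,15] → .
    (2,4)@(5, 9): e=[10,65,-3] → .
  covered (8 px):
    . . . . . . . . .
    . . X X . . . . .
    X X X X . . . . .
    . X X . . . . . .
    . . . . . . . . .
    . . . . . . . . .
    . . . . . . . . .
    . . . . . . . . .
    . . . . . . . . .
    . . . . . . . . .
    . . . . . . . . .
    . . . . . . . . .
T2:
  2·area = 8  (B↔C swapped to make it positive)
  edge (8, 4)→(12, 20): d=(4,16) right/bottom  bias=-1
  edge (12, 20)→(12, 22): d=(0,2) right/bottom  bias=-1
  edge (12, 22)→(8, 4): d=(-4,-18) top-left  bias=+0
    (5,8)@(11, 17): e=[4,2,2] → X
    (6,8)@(13, 17): e=[-28,-2,38] → .
    (5,9)@(11, 19): e=[12,2,-6] → .
  covered (1 px):
    . . . . . . . . .
    . . . . . . . . .
    . . . . . . . . .
    . . . . . . . . .
    . . . . . . . . .
    . . . . . . . . .
    . . . . . . . . .
    . . . . . . . . .
    . . . . . X . . .
    . . . . . . . . .
    . . . . . . . . .
    . . . . . . . . .

Answer: [[4,0],[3,1],[4,1],[2,2],[3,2],[4,2],[5,2],[1,3],[2,3]]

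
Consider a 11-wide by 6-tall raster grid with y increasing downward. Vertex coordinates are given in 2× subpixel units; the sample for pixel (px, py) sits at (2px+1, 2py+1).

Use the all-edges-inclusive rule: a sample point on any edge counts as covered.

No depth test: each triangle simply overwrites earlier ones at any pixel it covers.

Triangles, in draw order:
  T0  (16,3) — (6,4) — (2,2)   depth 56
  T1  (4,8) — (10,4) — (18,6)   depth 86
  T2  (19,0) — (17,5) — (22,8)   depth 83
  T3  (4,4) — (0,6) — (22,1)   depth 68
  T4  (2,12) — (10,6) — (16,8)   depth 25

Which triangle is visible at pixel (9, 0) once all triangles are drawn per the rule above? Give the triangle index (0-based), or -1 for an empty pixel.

T0:
  2·area = 24
  edge (16, 3)→(6, 4): d=(-10,1) inclusive
  edge (6, 4)→(2, 2): d=(-4,-2) inclusive
  edge (2, 2)→(16, 3): d=(14,1) inclusive
    (2,1)@(5, 3): e=[11,2,11] → #
    (3,1)@(7, 3): e=[9,6,9] → #
    (4,1)@(9, 3): e=[7,10,7] → #
    (5,1)@(11, 3): e=[5,14,5] → #
    (6,1)@(13, 3): e=[3,18,3] → #
    (7,1)@(15, 3): e=[1,22,1] → #
    (8,1)@(17, 3): e=[-1,26,-1] → ·
    (2,2)@(5, 5): e=[-9,-6,39] → ·
    (3,2)@(7, 5): e=[-11,-2,37] → ·
    (4,2)@(9, 5): e=[-13,2,35] → ·
    (5,2)@(11, 5): e=[-15,6,33] → ·
    (6,2)@(13, 5): e=[-17,10,31] → ·
  covered (6 px):
    · · · · · · · · · · ·
    · · # # # # # # · · ·
    · · · · · · · · · · ·
    · · · · · · · · · · ·
    · · · · · · · · · · ·
    · · · · · · · · · · ·
T1:
  2·area = 44
  edge (4, 8)→(10, 4): d=(6,-4) inclusive
  edge (10, 4)→(18, 6): d=(8,2) inclusive
  edge (18, 6)→(4, 8): d=(-14,2) inclusive
    (4,2)@(9, 5): e=[2,10,32] → #
    (5,2)@(11, 5): e=[10,6,28] → #
    (6,2)@(13, 5): e=[18,2,24] → #
    (7,2)@(15, 5): e=[26,-2,20] → ·
    (3,3)@(7, 7): e=[6,30,8] → #
    (5,3)@(11, 7): e=[22,22,0] → #  [on edge]
    (6,3)@(13, 7): e=[30,18,-4] → ·
    (3,4)@(7, 9): e=[18,46,-20] → ·
    (4,4)@(9, 9): e=[26,42,-24] → ·
    (5,4)@(11, 9): e=[34,38,-28] → ·
  covered (6 px):
    · · · · · · · · · · ·
    · · · · · · · · · · ·
    · · · · # # # · · · ·
    · · · # # # · · · · ·
    · · · · · · · · · · ·
    · · · · · · · · · · ·
T2:
  2·area = 31  (B↔C swapped to make it positive)
  edge (19, 0)→(22, 8): d=(3,8) inclusive
  edge (22, 8)→(17, 5): d=(-5,-3) inclusive
  edge (17, 5)→(19, 0): d=(2,-5) inclusive
    (9,0)@(19, 1): e=[3,26,2] → #
    (10,0)@(21, 1): e=[-13,32,12] → ·
    (9,1)@(19, 3): e=[9,16,6] → #
    (10,1)@(21, 3): e=[-7,22,16] → ·
    (8,2)@(17, 5): e=[31,0,0] → #  [on edge]
    (10,2)@(21, 5): e=[-1,12,20] → ·
    (8,3)@(17, 7): e=[37,-10,4] → ·
    (9,3)@(19, 7): e=[21,-4,14] → ·
    (10,3)@(21, 7): e=[5,2,24] → #
    (10,4)@(21, 9): e=[11,-8,28] → ·
  covered (5 px):
    · · · · · · · · · # ·
    · · · · · · · · · # ·
    · · · · · · · · # # ·
    · · · · · · · · · · #
    · · · · · · · · · · ·
    · · · · · · · · · · ·
T3:
  2·area = 24  (B↔C swapped to make it positive)
  edge (4, 4)→(22, 1): d=(18,-3) inclusive
  edge (22, 1)→(0, 6): d=(-22,5) inclusive
  edge (0, 6)→(4, 4): d=(4,-2) inclusive
    (5,1)@(11, 3): e=[3,11,10] → #
    (6,1)@(13, 3): e=[9,1,14] → #
    (7,1)@(15, 3): e=[15,-9,18] → ·
    (1,2)@(3, 5): e=[15,7,2] → #
    (2,2)@(5, 5): e=[21,-3,6] → ·
    (5,2)@(11, 5): e=[39,-33,18] → ·
    (6,2)@(13, 5): e=[45,-43,22] → ·
    (1,3)@(3, 7): e=[51,-37,10] → ·
  covered (3 px):
    · · · · · · · · · · ·
    · · · · · # # · · · ·
    · # · · · · · · · · ·
    · · · · · · · · · · ·
    · · · · · · · · · · ·
    · · · · · · · · · · ·
T4:
  2·area = 52
  edge (2, 12)→(10, 6): d=(8,-6) inclusive
  edge (10, 6)→(16, 8): d=(6,2) inclusive
  edge (16, 8)→(2, 12): d=(-14,4) inclusive
    (0,1)@(1, 3): e=[-78,0,130] → ·  [on edge]
    (3,2)@(7, 5): e=[-26,0,78] → ·  [on edge]
    (4,3)@(9, 7): e=[2,8,42] → #
    (5,3)@(11, 7): e=[14,4,34] → #
    (6,3)@(13, 7): e=[26,0,26] → #  [on edge]
    (7,3)@(15, 7): e=[38,-4,18] → ·
    (3,4)@(7, 9): e=[6,24,22] → #
    (6,4)@(13, 9): e=[42,12,-2] → ·
    (9,4)@(19, 9): e=[78,0,-26] → ·  [on edge]
    (2,5)@(5, 11): e=[10,40,2] → #
    (3,5)@(7, 11): e=[22,36,-6] → ·
    (4,5)@(9, 11): e=[34,32,-14] → ·
  covered (7 px):
    · · · · · · · · · · ·
    · · · · · · · · · · ·
    · · · · · · · · · · ·
    · · · · # # # · · · ·
    · · · # # # · · · · ·
    · · # · · · · · · · ·

Z-buffer (winner per pixel, '.' = empty):
  . . . . . . . . . 2 .
  . . 0 0 0 3 3 0 . 2 .
  . 3 . . 1 1 1 . 2 2 .
  . . . 1 4 4 4 . . . 2
  . . . 4 4 4 . . . . .
  . . 4 . . . . . . . .

Answer: 2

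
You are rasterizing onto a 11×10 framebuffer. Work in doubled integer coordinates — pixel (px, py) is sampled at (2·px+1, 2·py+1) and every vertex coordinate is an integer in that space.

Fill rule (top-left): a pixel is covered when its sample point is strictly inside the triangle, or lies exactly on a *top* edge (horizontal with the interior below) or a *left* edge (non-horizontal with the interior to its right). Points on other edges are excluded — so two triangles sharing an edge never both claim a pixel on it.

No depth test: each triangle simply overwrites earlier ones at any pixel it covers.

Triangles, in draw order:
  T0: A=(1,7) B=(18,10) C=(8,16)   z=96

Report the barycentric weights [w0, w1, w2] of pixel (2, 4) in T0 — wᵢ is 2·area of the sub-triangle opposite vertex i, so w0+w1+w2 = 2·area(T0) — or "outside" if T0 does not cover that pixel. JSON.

T0:
  2·area = 132
  edge (1, 7)→(18, 10): d=(17,3) right/bottom  bias=-1
  edge (18, 10)→(8, 16): d=(-10,6) right/bottom  bias=-1
  edge (8, 16)→(1, 7): d=(-7,-9) top-left  bias=+0
    (0,3)@(1, 7): e=[0,132,0] → ·  [on edge]
    (1,4)@(3, 9): e=[28,100,4] → █
    (2,4)@(5, 9): e=[22,88,22] → █
    (3,4)@(7, 9): e=[16,76,40] → █
    (4,4)@(9, 9): e=[10,64,58] → █
    (5,4)@(11, 9): e=[4,52,76] → █
    (6,4)@(13, 9): e=[-2,40,94] → ·
    (1,5)@(3, 11): e=[62,80,-10] → ·
    (2,5)@(5, 11): e=[56,68,8] → █
    (6,5)@(13, 11): e=[32,20,80] → █
    (7,5)@(15, 11): e=[26,8,98] → █
    (8,5)@(17, 11): e=[20,-4,116] → ·
    (6,6)@(13, 13): e=[66,0,66] → ·  [on edge]
    (1,9)@(3, 19): e=[198,0,-66] → ·  [on edge]
  covered (15 px):
    · · · · · · · · · · ·
    · · · · · · · · · · ·
    · · · · · · · · · · ·
    · · · · · · · · · · ·
    · █ █ █ █ █ · · · · ·
    · · █ █ █ █ █ █ · · ·
    · · · █ █ █ · · · · ·
    · · · · █ · · · · · ·
    · · · · · · · · · · ·
    · · · · · · · · · · ·

Result: [88,22,22]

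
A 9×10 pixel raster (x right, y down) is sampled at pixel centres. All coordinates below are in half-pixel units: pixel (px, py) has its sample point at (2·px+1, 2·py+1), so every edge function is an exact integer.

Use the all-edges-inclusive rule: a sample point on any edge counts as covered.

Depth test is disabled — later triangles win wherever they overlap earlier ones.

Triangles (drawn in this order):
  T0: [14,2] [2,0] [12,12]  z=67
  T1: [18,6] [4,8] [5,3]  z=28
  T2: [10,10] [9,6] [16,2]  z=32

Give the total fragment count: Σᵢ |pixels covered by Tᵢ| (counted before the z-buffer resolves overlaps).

T0:
  2·area = 124  (B↔C swapped to make it positive)
  edge (14, 2)→(12, 12): d=(-2,10) inclusive
  edge (12, 12)→(2, 0): d=(-10,-12) inclusive
  edge (2, 0)→(14, 2): d=(12,2) inclusive
    (1,0)@(3, 1): e=[112,2,10] → X
    (2,0)@(5, 1): e=[92,26,6] → X
    (3,0)@(7, 1): e=[72,50,2] → X
    (4,0)@(9, 1): e=[52,74,-2] → .
    (1,1)@(3, 3): e=[108,-18,34] → .
    (2,1)@(5, 3): e=[88,6,30] → X
    (4,1)@(9, 3): e=[48,54,22] → X
    (5,1)@(11, 3): e=[28,78,18] → X
    (6,1)@(13, 3): e=[8,102,14] → X
    (7,1)@(15, 3): e=[-12,126,10] → .
    (2,2)@(5, 5): e=[84,-14,54] → .
    (3,2)@(7, 5): e=[64,10,50] → X
    (6,3)@(13, 7): e=[0,62,62] → X  [on edge]
    (5,8)@(11, 17): e=[0,-62,186] → .  [on edge]
  covered (16 px):
    . X X X . . . . .
    . . X X X X X . .
    . . . X X X X . .
    . . . . X X X . .
    . . . . . X . . .
    . . . . . . . . .
    . . . . . . . . .
    . . . . . . . . .
    . . . . . . . . .
    . . . . . . . . .
T1:
  2·area = 68
  edge (18, 6)→(4, 8): d=(-14,2) inclusive
  edge (4, 8)→(5, 3): d=(1,-5) inclusive
  edge (5, 3)→(18, 6): d=(13,3) inclusive
    (2,1)@(5, 3): e=[68,0,0] → X  [on edge]
    (3,1)@(7, 3): e=[64,10,-6] → .
    (2,2)@(5, 5): e=[40,2,26] → X
    (3,2)@(7, 5): e=[36,12,20] → X
    (4,2)@(9, 5): e=[32,22,14] → X
    (5,2)@(11, 5): e=[28,32,8] → X
    (6,2)@(13, 5): e=[24,42,2] → X
    (7,2)@(15, 5): e=[20,52,-4] → .
    (2,3)@(5, 7): e=[12,4,52] → X
    (5,3)@(11, 7): e=[0,34,34] → X  [on edge]
    (6,3)@(13, 7): e=[-4,44,28] → .
    (2,4)@(5, 9): e=[-16,6,78] → .
    (1,6)@(3, 13): e=[-68,0,136] → .  [on edge]
  covered (10 px):
    . . . . . . . . .
    . . X . . . . . .
    . . X X X X X . .
    . . X X X X . . .
    . . . . . . . . .
    . . . . . . . . .
    . . . . . . . . .
    . . . . . . . . .
    . . . . . . . . .
    . . . . . . . . .
T2:
  2·area = 32
  edge (10, 10)→(9, 6): d=(-1,-4) inclusive
  edge (9, 6)→(16, 2): d=(7,-4) inclusive
  edge (16, 2)→(10, 10): d=(-6,8) inclusive
    (7,1)@(15, 3): e=[27,3,2] → X
    (8,1)@(17, 3): e=[35,11,-14] → .
    (5,2)@(11, 5): e=[9,1,22] → X
    (6,2)@(13, 5): e=[17,9,6] → X
    (7,2)@(15, 5): e=[25,17,-10] → .
    (5,3)@(11, 7): e=[7,15,10] → X
    (6,3)@(13, 7): e=[15,23,-6] → .
    (5,4)@(11, 9): e=[5,29,-2] → .
  covered (4 px):
    . . . . . . . . .
    . . . . . . . X .
    . . . . . X X . .
    . . . . . X . . .
    . . . . . . . . .
    . . . . . . . . .
    . . . . . . . . .
    . . . . . . . . .
    . . . . . . . . .
    . . . . . . . . .

Final: 30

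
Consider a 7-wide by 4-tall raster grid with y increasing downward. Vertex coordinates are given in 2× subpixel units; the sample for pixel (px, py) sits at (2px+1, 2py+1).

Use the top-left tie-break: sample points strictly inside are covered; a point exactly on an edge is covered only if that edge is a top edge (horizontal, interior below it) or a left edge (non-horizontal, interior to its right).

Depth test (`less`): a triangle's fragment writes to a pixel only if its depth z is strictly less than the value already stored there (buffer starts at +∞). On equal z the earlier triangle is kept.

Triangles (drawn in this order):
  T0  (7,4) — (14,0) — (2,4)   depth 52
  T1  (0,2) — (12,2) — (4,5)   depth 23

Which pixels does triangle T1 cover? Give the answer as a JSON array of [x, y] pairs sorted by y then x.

T0:
  2·area = 20  (B↔C swapped to make it positive)
  edge (7, 4)→(2, 4): d=(-5,0) right/bottom  bias=-1
  edge (2, 4)→(14, 0): d=(12,-4) top-left  bias=+0
  edge (14, 0)→(7, 4): d=(-7,4) right/bottom  bias=-1
    (5,0)@(11, 1): e=[15,0,5] → #  [on edge]
    (6,0)@(13, 1): e=[15,8,-3] → ·
    (2,1)@(5, 3): e=[5,0,15] → #  [on edge]
    (3,1)@(7, 3): e=[5,8,7] → #
    (4,1)@(9, 3): e=[5,16,-1] → ·
    (5,1)@(11, 3): e=[5,24,-9] → ·
    (2,2)@(5, 5): e=[-5,24,1] → ·
    (3,2)@(7, 5): e=[-5,32,-7] → ·
  covered (3 px):
    · · · · · # ·
    · · # # · · ·
    · · · · · · ·
    · · · · · · ·
T1:
  2·area = 36
  edge (0, 2)→(12, 2): d=(12,0) top-left  bias=+0
  edge (12, 2)→(4, 5): d=(-8,3) right/bottom  bias=-1
  edge (4, 5)→(0, 2): d=(-4,-3) top-left  bias=+0
    (1,1)@(3, 3): e=[12,19,5] → #
    (2,1)@(5, 3): e=[12,13,11] → #
    (3,1)@(7, 3): e=[12,7,17] → #
    (4,1)@(9, 3): e=[12,1,23] → #
    (5,1)@(11, 3): e=[12,-5,29] → ·
    (1,2)@(3, 5): e=[36,3,-3] → ·
    (2,2)@(5, 5): e=[36,-3,3] → ·
    (3,2)@(7, 5): e=[36,-9,9] → ·
    (4,2)@(9, 5): e=[36,-15,15] → ·
  covered (4 px):
    · · · · · · ·
    · # # # # · ·
    · · · · · · ·
    · · · · · · ·

Result: [[1,1],[2,1],[3,1],[4,1]]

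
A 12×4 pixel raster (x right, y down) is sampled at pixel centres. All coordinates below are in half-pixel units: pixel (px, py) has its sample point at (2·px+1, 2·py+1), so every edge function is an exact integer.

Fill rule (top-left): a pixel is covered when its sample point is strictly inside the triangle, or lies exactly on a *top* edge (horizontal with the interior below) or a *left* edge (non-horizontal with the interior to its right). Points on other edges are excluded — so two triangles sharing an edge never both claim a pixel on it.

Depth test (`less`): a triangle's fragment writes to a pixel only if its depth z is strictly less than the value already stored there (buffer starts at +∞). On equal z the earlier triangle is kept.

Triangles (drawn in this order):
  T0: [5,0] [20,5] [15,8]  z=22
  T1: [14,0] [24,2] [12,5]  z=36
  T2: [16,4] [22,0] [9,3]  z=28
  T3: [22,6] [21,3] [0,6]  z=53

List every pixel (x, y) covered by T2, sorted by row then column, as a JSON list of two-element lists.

T0:
  2·area = 70
  edge (5, 0)→(20, 5): d=(15,5) right/bottom  bias=-1
  edge (20, 5)→(15, 8): d=(-5,3) right/bottom  bias=-1
  edge (15, 8)→(5, 0): d=(-10,-8) top-left  bias=+0
    (3,0)@(7, 1): e=[5,59,6] → #
    (4,0)@(9, 1): e=[-5,53,22] → ·
    (3,1)@(7, 3): e=[35,49,-14] → ·
    (4,1)@(9, 3): e=[25,43,2] → #
    (5,1)@(11, 3): e=[15,37,18] → #
    (6,1)@(13, 3): e=[5,31,34] → #
    (7,1)@(15, 3): e=[-5,25,50] → ·
    (4,2)@(9, 5): e=[55,33,-18] → ·
    (5,2)@(11, 5): e=[45,27,-2] → ·
    (6,2)@(13, 5): e=[35,21,14] → #
    (7,2)@(15, 5): e=[25,15,30] → #
    (8,2)@(17, 5): e=[15,9,46] → #
  covered (9 px):
    · · · # · · · · · · · ·
    · · · · # # # · · · · ·
    · · · · · · # # # # · ·
    · · · · · · · # · · · ·
T1:
  2·area = 54
  edge (14, 0)→(24, 2): d=(10,2) right/bottom  bias=-1
  edge (24, 2)→(12, 5): d=(-12,3) right/bottom  bias=-1
  edge (12, 5)→(14, 0): d=(2,-5) top-left  bias=+0
    (7,0)@(15, 1): e=[8,39,7] → #
    (8,0)@(17, 1): e=[4,33,17] → #
    (9,0)@(19, 1): e=[0,27,27] → ·  [on edge]
    (6,1)@(13, 3): e=[32,21,1] → #
    (9,1)@(19, 3): e=[20,3,31] → #
    (10,1)@(21, 3): e=[16,-3,41] → ·
    (6,2)@(13, 5): e=[52,-3,5] → ·
    (7,2)@(15, 5): e=[48,-9,15] → ·
    (8,2)@(17, 5): e=[44,-15,25] → ·
    (9,2)@(19, 5): e=[40,-21,35] → ·
  covered (6 px):
    · · · · · · · # # · · ·
    · · · · · · # # # # · ·
    · · · · · · · · · · · ·
    · · · · · · · · · · · ·
T2:
  2·area = 34  (B↔C swapped to make it positive)
  edge (16, 4)→(9, 3): d=(-7,-1) top-left  bias=+0
  edge (9, 3)→(22, 0): d=(13,-3) top-left  bias=+0
  edge (22, 0)→(16, 4): d=(-6,4) right/bottom  bias=-1
    (9,0)@(19, 1): e=[24,4,6] → #
    (10,0)@(21, 1): e=[26,10,-2] → ·
    (4,1)@(9, 3): e=[0,0,34] → #  [on edge]
    (5,1)@(11, 3): e=[2,6,26] → #
    (6,1)@(13, 3): e=[4,12,18] → #
    (7,1)@(15, 3): e=[6,18,10] → #
    (8,1)@(17, 3): e=[8,24,2] → #
    (9,1)@(19, 3): e=[10,30,-6] → ·
    (4,2)@(9, 5): e=[-14,26,22] → ·
    (5,2)@(11, 5): e=[-12,32,14] → ·
    (6,2)@(13, 5): e=[-10,38,6] → ·
    (7,2)@(15, 5): e=[-8,44,-2] → ·
    (11,2)@(23, 5): e=[0,68,-34] → ·  [on edge]
  covered (6 px):
    · · · · · · · · · # · ·
    · · · · # # # # # · · ·
    · · · · · · · · · · · ·
    · · · · · · · · · · · ·
T3:
  2·area = 66  (B↔C swapped to make it positive)
  edge (22, 6)→(0, 6): d=(-22,0) right/bottom  bias=-1
  edge (0, 6)→(21, 3): d=(21,-3) top-left  bias=+0
  edge (21, 3)→(22, 6): d=(1,3) right/bottom  bias=-1
    (10,1)@(21, 3): e=[66,0,0] → ·  [on edge]
    (3,2)@(7, 5): e=[22,0,44] → #  [on edge]
    (4,2)@(9, 5): e=[22,6,38] → #
    (5,2)@(11, 5): e=[22,12,32] → #
    (6,2)@(13, 5): e=[22,18,26] → #
    (7,2)@(15, 5): e=[22,24,20] → #
    (8,2)@(17, 5): e=[22,30,14] → #
    (9,2)@(19, 5): e=[22,36,8] → #
    (10,2)@(21, 5): e=[22,42,2] → #
    (11,2)@(23, 5): e=[22,48,-4] → ·
    (3,3)@(7, 7): e=[-22,42,46] → ·
    (4,3)@(9, 7): e=[-22,48,40] → ·
  covered (8 px):
    · · · · · · · · · · · ·
    · · · · · · · · · · · ·
    · · · # # # # # # # # ·
    · · · · · · · · · · · ·

Result: [[9,0],[4,1],[5,1],[6,1],[7,1],[8,1]]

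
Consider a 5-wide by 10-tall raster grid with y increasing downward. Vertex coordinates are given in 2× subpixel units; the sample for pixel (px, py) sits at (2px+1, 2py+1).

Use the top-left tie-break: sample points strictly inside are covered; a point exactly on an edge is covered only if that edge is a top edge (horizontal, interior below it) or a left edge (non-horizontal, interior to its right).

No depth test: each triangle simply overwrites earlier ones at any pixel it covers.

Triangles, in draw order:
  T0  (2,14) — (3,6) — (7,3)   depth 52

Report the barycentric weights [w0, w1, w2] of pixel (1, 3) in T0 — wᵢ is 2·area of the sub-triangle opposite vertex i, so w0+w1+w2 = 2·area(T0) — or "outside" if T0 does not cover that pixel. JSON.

T0:
  2·area = 29
  edge (2, 14)→(3, 6): d=(1,-8) top-left  bias=+0
  edge (3, 6)→(7, 3): d=(4,-3) top-left  bias=+0
  edge (7, 3)→(2, 14): d=(-5,11) right/bottom  bias=-1
    (3,1)@(7, 3): e=[29,0,0] → ·  [on edge]
    (2,2)@(5, 5): e=[15,2,12] → #
    (3,2)@(7, 5): e=[31,8,-10] → ·
    (1,3)@(3, 7): e=[1,4,24] → #
    (3,3)@(7, 7): e=[33,16,-20] → ·
    (1,4)@(3, 9): e=[3,12,14] → #
    (2,4)@(5, 9): e=[19,18,-8] → ·
    (1,5)@(3, 11): e=[5,20,4] → #
    (2,5)@(5, 11): e=[21,26,-18] → ·
    (1,6)@(3, 13): e=[7,28,-6] → ·
  covered (5 px):
    · · · · ·
    · · · · ·
    · · # · ·
    · # # · ·
    · # · · ·
    · # · · ·
    · · · · ·
    · · · · ·
    · · · · ·
    · · · · ·

Result: [4,24,1]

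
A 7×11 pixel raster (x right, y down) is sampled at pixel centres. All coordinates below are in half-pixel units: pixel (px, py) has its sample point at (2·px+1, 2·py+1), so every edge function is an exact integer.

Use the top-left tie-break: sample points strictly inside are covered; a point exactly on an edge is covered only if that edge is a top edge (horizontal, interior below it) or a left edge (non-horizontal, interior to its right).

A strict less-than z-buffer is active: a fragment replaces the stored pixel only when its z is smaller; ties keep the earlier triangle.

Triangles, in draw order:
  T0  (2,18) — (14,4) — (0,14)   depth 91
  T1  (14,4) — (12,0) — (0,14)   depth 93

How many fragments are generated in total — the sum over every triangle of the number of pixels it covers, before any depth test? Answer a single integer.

T0:
  2·area = 76  (B↔C swapped to make it positive)
  edge (2, 18)→(0, 14): d=(-2,-4) top-left  bias=+0
  edge (0, 14)→(14, 4): d=(14,-10) top-left  bias=+0
  edge (14, 4)→(2, 18): d=(-12,14) right/bottom  bias=-1
    (6,2)@(13, 5): e=[70,4,2] → █
    (5,3)@(11, 7): e=[58,12,6] → █
    (6,3)@(13, 7): e=[66,32,-22] → ·
    (3,4)@(7, 9): e=[38,0,38] → █  [on edge]
    (4,4)@(9, 9): e=[46,20,10] → █
    (5,4)@(11, 9): e=[54,40,-18] → ·
    (2,5)@(5, 11): e=[26,8,42] → █
    (4,5)@(9, 11): e=[42,48,-14] → ·
    (1,6)@(3, 13): e=[14,16,46] → █
    (3,6)@(7, 13): e=[30,56,-10] → ·
    (0,7)@(1, 15): e=[2,24,50] → █
    (2,7)@(5, 15): e=[18,64,-6] → ·
  covered (10 px):
    · · · · · · ·
    · · · · · · ·
    · · · · · · █
    · · · · · █ ·
    · · · █ █ · ·
    · · █ █ · · ·
    · █ █ · · · ·
    █ █ · · · · ·
    · · · · · · ·
    · · · · · · ·
    · · · · · · ·
T1:
  2·area = 76  (B↔C swapped to make it positive)
  edge (14, 4)→(0, 14): d=(-14,10) right/bottom  bias=-1
  edge (0, 14)→(12, 0): d=(12,-14) top-left  bias=+0
  edge (12, 0)→(14, 4): d=(2,4) right/bottom  bias=-1
    (5,1)@(11, 3): e=[44,22,10] → █
    (6,1)@(13, 3): e=[24,50,2] → █
    (4,2)@(9, 5): e=[36,18,22] → █
    (6,2)@(13, 5): e=[-4,74,6] → ·
    (3,3)@(7, 7): e=[28,14,34] → █
    (5,3)@(11, 7): e=[-12,70,18] → ·
    (2,4)@(5, 9): e=[20,10,46] → █
    (3,4)@(7, 9): e=[0,38,38] → ·  [on edge]
    (4,4)@(9, 9): e=[-20,66,30] → ·
    (1,5)@(3, 11): e=[12,6,58] → █
    (2,5)@(5, 11): e=[-8,34,50] → ·
    (0,6)@(1, 13): e=[4,2,70] → █
  covered (9 px):
    · · · · · · ·
    · · · · · █ █
    · · · · █ █ ·
    · · · █ █ · ·
    · · █ · · · ·
    · █ · · · · ·
    █ · · · · · ·
    · · · · · · ·
    · · · · · · ·
    · · · · · · ·
    · · · · · · ·

Result: 19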